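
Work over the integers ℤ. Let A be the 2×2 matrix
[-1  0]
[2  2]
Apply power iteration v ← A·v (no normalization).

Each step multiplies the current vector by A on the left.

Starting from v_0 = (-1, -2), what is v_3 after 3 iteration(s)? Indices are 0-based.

v_3 = (1, -22)

v_0 = (-1, -2).
v_1 = A·v_0 = (1, -6).
v_2 = A·v_1 = (-1, -10).
v_3 = A·v_2 = (1, -22).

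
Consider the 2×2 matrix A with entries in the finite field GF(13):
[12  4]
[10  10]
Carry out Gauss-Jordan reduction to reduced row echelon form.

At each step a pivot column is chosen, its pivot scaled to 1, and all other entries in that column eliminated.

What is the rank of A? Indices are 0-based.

rank = 2

step 1: normalize row 0 (÷12) = (1, 9)
  row 1: subtract 10×row0 = (0, 11)
step 2: normalize row 1 (÷11) = (0, 1)
  row 0: subtract 9×row1 = (1, 0)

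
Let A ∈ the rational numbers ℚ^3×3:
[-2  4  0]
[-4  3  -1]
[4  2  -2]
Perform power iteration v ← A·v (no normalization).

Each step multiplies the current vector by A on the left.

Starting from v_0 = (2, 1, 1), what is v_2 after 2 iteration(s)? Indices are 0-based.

v_0 = (2, 1, 1).
v_1 = A·v_0 = (0, -6, 8).
v_2 = A·v_1 = (-24, -26, -28).

v_2 = (-24, -26, -28)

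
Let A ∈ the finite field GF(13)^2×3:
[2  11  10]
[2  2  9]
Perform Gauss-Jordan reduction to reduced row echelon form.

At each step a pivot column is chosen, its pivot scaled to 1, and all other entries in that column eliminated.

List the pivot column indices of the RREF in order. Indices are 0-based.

pivot columns: 0, 1

pivot(0,0)=2: scale R0 → (1, 12, 5)
  clear (1,0): R1 −= (2)R0 → (0, 4, 12)
pivot(1,1)=4: scale R1 → (0, 1, 3)
  clear (0,1): R0 −= (12)R1 → (1, 0, 8)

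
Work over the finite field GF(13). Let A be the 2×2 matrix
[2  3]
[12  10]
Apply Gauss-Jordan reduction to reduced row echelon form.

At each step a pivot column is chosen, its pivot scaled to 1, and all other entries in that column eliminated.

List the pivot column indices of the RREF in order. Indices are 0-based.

pivot columns: 0, 1

step 1: normalize row 0 (÷2) = (1, 8)
  row 1: subtract 12×row0 = (0, 5)
step 2: normalize row 1 (÷5) = (0, 1)
  row 0: subtract 8×row1 = (1, 0)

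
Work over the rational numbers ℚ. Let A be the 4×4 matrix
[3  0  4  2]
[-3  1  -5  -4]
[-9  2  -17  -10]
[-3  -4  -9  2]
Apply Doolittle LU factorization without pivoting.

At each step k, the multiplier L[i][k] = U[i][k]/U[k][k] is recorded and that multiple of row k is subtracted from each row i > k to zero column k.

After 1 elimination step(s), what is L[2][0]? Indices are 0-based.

L[2][0] = -3

k=0: U[0][0]=3
  eliminate (1,0): mult=-1, new row 1: (0, 1, -1, -2); set L[1][0]=-1
  eliminate (2,0): mult=-3, new row 2: (0, 2, -5, -4); set L[2][0]=-3
  eliminate (3,0): mult=-1, new row 3: (0, -4, -5, 4); set L[3][0]=-1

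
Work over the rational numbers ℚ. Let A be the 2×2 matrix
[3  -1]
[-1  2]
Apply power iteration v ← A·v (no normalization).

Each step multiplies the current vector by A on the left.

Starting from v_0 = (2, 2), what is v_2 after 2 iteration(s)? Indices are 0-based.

v_0 = (2, 2).
v_1 = A·v_0 = (4, 2).
v_2 = A·v_1 = (10, 0).

v_2 = (10, 0)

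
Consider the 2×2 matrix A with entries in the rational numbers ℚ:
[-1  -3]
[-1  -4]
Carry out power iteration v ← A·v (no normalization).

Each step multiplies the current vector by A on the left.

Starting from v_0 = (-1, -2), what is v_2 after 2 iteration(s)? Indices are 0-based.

v_0 = (-1, -2).
v_1 = A·v_0 = (7, 9).
v_2 = A·v_1 = (-34, -43).

v_2 = (-34, -43)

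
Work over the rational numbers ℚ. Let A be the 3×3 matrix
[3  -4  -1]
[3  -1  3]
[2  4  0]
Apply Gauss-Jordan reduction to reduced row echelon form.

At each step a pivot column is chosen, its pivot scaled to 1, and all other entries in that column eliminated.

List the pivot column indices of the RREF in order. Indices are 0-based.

step 1: normalize row 0 (÷3) = (1, -4/3, -1/3)
  row 1: subtract 3×row0 = (0, 3, 4)
  row 2: subtract 2×row0 = (0, 20/3, 2/3)
step 2: normalize row 1 (÷3) = (0, 1, 4/3)
  row 0: subtract -4/3×row1 = (1, 0, 13/9)
  row 2: subtract 20/3×row1 = (0, 0, -74/9)
step 3: normalize row 2 (÷-74/9) = (0, 0, 1)
  row 0: subtract 13/9×row2 = (1, 0, 0)
  row 1: subtract 4/3×row2 = (0, 1, 0)

pivot columns: 0, 1, 2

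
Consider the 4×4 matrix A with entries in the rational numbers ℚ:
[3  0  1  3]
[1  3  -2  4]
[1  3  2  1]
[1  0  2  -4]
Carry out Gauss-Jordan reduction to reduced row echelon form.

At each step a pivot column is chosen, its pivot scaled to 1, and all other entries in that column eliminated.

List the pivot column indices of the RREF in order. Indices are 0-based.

[1] R0 /= 3  ⇒  (1, 0, 1/3, 1)
     R1 -= 1·R0  ⇒  (0, 3, -7/3, 3)
     R2 -= 1·R0  ⇒  (0, 3, 5/3, 0)
     R3 -= 1·R0  ⇒  (0, 0, 5/3, -5)
[2] R1 /= 3  ⇒  (0, 1, -7/9, 1)
     R2 -= 3·R1  ⇒  (0, 0, 4, -3)
[3] R2 /= 4  ⇒  (0, 0, 1, -3/4)
     R0 -= 1/3·R2  ⇒  (1, 0, 0, 5/4)
     R1 -= -7/9·R2  ⇒  (0, 1, 0, 5/12)
     R3 -= 5/3·R2  ⇒  (0, 0, 0, -15/4)
[4] R3 /= -15/4  ⇒  (0, 0, 0, 1)
     R0 -= 5/4·R3  ⇒  (1, 0, 0, 0)
     R1 -= 5/12·R3  ⇒  (0, 1, 0, 0)
     R2 -= -3/4·R3  ⇒  (0, 0, 1, 0)

pivot columns: 0, 1, 2, 3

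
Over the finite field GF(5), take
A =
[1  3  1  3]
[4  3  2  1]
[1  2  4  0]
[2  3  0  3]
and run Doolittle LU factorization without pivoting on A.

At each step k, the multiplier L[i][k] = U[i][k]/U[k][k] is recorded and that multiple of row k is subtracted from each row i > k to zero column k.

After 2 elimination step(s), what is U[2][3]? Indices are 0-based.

U[2][3] = 1

[col 0] pivot 1
  R1 -= 4*R0 → (0, 1, 3, 4)  (L[1][0] := 4)
  R2 -= 1*R0 → (0, 4, 3, 2)  (L[2][0] := 1)
  R3 -= 2*R0 → (0, 2, 3, 2)  (L[3][0] := 2)
[col 1] pivot 1
  R2 -= 4*R1 → (0, 0, 1, 1)  (L[2][1] := 4)
  R3 -= 2*R1 → (0, 0, 2, 4)  (L[3][1] := 2)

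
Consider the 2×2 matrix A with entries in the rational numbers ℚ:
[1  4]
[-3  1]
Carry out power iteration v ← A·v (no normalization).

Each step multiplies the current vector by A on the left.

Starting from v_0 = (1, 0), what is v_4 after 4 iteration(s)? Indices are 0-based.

v_4 = (73, 132)

v_0 = (1, 0).
v_1 = A·v_0 = (1, -3).
v_2 = A·v_1 = (-11, -6).
v_3 = A·v_2 = (-35, 27).
v_4 = A·v_3 = (73, 132).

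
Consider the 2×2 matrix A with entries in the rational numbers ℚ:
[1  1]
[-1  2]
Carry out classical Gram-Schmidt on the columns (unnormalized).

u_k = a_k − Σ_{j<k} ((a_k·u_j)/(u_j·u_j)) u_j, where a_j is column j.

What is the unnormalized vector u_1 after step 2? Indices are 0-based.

Step 1: u_0 = a_0 = (1, -1).
Step 2: u_1 = a_1 − (-1/2)·u_0 = (3/2, 3/2).

u_1 = (3/2, 3/2)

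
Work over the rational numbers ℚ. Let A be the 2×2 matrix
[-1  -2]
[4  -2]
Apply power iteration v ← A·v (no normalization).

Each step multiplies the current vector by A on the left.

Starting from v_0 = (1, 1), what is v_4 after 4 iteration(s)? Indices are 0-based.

v_4 = (-89, 76)

v_0 = (1, 1).
v_1 = A·v_0 = (-3, 2).
v_2 = A·v_1 = (-1, -16).
v_3 = A·v_2 = (33, 28).
v_4 = A·v_3 = (-89, 76).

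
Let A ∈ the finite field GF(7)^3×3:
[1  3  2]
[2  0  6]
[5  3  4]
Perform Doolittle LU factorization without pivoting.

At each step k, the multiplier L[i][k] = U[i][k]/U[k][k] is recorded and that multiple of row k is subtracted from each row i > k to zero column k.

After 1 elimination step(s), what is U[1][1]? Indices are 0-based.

U[1][1] = 1

[col 0] pivot 1
  R1 -= 2*R0 → (0, 1, 2)  (L[1][0] := 2)
  R2 -= 5*R0 → (0, 2, 1)  (L[2][0] := 5)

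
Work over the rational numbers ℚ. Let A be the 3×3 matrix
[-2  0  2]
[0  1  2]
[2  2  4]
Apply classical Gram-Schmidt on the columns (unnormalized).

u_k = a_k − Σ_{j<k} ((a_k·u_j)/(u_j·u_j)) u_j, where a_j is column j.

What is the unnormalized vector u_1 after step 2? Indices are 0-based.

Step 1: u_0 = a_0 = (-2, 0, 2).
Step 2: u_1 = a_1 − (1/2)·u_0 = (1, 1, 1).

u_1 = (1, 1, 1)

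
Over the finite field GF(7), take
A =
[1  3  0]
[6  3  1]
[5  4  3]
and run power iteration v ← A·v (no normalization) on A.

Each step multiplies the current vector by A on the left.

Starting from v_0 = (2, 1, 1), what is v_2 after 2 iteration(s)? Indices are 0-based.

v_2 = (4, 4, 0)

v_0 = (2, 1, 1).
v_1 = A·v_0 = (5, 2, 3).
v_2 = A·v_1 = (4, 4, 0).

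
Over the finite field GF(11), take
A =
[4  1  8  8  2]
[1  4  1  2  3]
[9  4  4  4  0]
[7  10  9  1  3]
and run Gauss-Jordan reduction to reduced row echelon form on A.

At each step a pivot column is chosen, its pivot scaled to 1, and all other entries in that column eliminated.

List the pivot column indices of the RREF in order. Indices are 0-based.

[1] R0 /= 4  ⇒  (1, 3, 2, 2, 6)
     R1 -= 1·R0  ⇒  (0, 1, 10, 0, 8)
     R2 -= 9·R0  ⇒  (0, 10, 8, 8, 1)
     R3 -= 7·R0  ⇒  (0, 0, 6, 9, 5)
[2] R1 /= 1  ⇒  (0, 1, 10, 0, 8)
     R0 -= 3·R1  ⇒  (1, 0, 5, 2, 4)
     R2 -= 10·R1  ⇒  (0, 0, 7, 8, 9)
[3] R2 /= 7  ⇒  (0, 0, 1, 9, 6)
     R0 -= 5·R2  ⇒  (1, 0, 0, 1, 7)
     R1 -= 10·R2  ⇒  (0, 1, 0, 9, 3)
     R3 -= 6·R2  ⇒  (0, 0, 0, 10, 2)
[4] R3 /= 10  ⇒  (0, 0, 0, 1, 9)
     R0 -= 1·R3  ⇒  (1, 0, 0, 0, 9)
     R1 -= 9·R3  ⇒  (0, 1, 0, 0, 10)
     R2 -= 9·R3  ⇒  (0, 0, 1, 0, 2)

pivot columns: 0, 1, 2, 3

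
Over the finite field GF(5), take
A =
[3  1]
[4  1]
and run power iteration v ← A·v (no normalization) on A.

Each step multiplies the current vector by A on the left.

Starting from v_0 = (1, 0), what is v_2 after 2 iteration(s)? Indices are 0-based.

v_0 = (1, 0).
v_1 = A·v_0 = (3, 4).
v_2 = A·v_1 = (3, 1).

v_2 = (3, 1)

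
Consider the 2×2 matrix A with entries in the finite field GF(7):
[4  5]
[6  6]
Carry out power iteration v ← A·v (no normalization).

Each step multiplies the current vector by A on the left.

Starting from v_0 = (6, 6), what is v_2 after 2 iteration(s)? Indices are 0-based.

v_2 = (2, 0)

v_0 = (6, 6).
v_1 = A·v_0 = (5, 2).
v_2 = A·v_1 = (2, 0).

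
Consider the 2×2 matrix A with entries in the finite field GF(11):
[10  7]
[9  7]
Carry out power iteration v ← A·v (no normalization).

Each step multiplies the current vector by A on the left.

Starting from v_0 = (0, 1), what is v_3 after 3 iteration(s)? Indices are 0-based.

v_3 = (5, 7)

v_0 = (0, 1).
v_1 = A·v_0 = (7, 7).
v_2 = A·v_1 = (9, 2).
v_3 = A·v_2 = (5, 7).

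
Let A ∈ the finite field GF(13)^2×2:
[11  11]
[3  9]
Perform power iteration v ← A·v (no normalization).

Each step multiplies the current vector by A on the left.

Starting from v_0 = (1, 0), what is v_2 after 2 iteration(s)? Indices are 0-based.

v_2 = (11, 8)

v_0 = (1, 0).
v_1 = A·v_0 = (11, 3).
v_2 = A·v_1 = (11, 8).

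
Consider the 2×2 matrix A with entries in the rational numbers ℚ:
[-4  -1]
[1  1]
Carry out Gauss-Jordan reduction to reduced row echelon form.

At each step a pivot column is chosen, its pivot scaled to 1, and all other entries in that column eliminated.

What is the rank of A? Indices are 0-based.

rank = 2

pivot(0,0)=-4: scale R0 → (1, 1/4)
  clear (1,0): R1 −= (1)R0 → (0, 3/4)
pivot(1,1)=3/4: scale R1 → (0, 1)
  clear (0,1): R0 −= (1/4)R1 → (1, 0)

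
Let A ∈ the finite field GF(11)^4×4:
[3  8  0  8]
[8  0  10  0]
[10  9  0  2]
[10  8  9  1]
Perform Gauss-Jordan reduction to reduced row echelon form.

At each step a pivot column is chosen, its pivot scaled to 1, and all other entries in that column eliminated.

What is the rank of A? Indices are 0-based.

rank = 4

pivot(0,0)=3: scale R0 → (1, 10, 0, 10)
  clear (1,0): R1 −= (8)R0 → (0, 8, 10, 8)
  clear (2,0): R2 −= (10)R0 → (0, 8, 0, 1)
  clear (3,0): R3 −= (10)R0 → (0, 7, 9, 0)
pivot(1,1)=8: scale R1 → (0, 1, 4, 1)
  clear (0,1): R0 −= (10)R1 → (1, 0, 4, 0)
  clear (2,1): R2 −= (8)R1 → (0, 0, 1, 4)
  clear (3,1): R3 −= (7)R1 → (0, 0, 3, 4)
pivot(2,2)=1: scale R2 → (0, 0, 1, 4)
  clear (0,2): R0 −= (4)R2 → (1, 0, 0, 6)
  clear (1,2): R1 −= (4)R2 → (0, 1, 0, 7)
  clear (3,2): R3 −= (3)R2 → (0, 0, 0, 3)
pivot(3,3)=3: scale R3 → (0, 0, 0, 1)
  clear (0,3): R0 −= (6)R3 → (1, 0, 0, 0)
  clear (1,3): R1 −= (7)R3 → (0, 1, 0, 0)
  clear (2,3): R2 −= (4)R3 → (0, 0, 1, 0)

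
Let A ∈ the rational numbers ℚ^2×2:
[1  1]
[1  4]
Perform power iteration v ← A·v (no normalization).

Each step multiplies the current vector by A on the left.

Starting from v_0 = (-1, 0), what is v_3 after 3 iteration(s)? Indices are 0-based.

v_3 = (-7, -22)

v_0 = (-1, 0).
v_1 = A·v_0 = (-1, -1).
v_2 = A·v_1 = (-2, -5).
v_3 = A·v_2 = (-7, -22).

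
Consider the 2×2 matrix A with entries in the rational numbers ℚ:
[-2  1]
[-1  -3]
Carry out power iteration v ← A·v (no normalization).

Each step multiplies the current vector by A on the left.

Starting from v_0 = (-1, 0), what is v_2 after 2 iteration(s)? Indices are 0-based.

v_2 = (-3, -5)

v_0 = (-1, 0).
v_1 = A·v_0 = (2, 1).
v_2 = A·v_1 = (-3, -5).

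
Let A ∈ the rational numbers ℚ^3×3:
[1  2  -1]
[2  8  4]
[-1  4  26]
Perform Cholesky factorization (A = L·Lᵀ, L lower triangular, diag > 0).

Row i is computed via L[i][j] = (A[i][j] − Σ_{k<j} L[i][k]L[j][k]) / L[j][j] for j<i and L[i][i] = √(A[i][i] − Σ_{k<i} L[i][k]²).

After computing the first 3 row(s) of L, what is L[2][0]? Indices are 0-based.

Step 1: L[0][0] = √(1) = 1.
  L[1][0] = (2) / L[0][0] = 2.
Step 2: L[1][1] = √(4) = 2.
  L[2][0] = (-1) / L[0][0] = -1.
  L[2][1] = (6) / L[1][1] = 3.
Step 3: L[2][2] = √(16) = 4.

L[2][0] = -1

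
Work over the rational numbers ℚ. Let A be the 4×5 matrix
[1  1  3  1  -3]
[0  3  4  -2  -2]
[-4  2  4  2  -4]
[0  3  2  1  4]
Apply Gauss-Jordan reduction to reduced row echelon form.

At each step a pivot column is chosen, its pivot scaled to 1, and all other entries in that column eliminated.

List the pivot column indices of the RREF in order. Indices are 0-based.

pivot columns: 0, 1, 2, 3

pivot(0,0)=1: scale R0 → (1, 1, 3, 1, -3)
  clear (2,0): R2 −= (-4)R0 → (0, 6, 16, 6, -16)
pivot(1,1)=3: scale R1 → (0, 1, 4/3, -2/3, -2/3)
  clear (0,1): R0 −= (1)R1 → (1, 0, 5/3, 5/3, -7/3)
  clear (2,1): R2 −= (6)R1 → (0, 0, 8, 10, -12)
  clear (3,1): R3 −= (3)R1 → (0, 0, -2, 3, 6)
pivot(2,2)=8: scale R2 → (0, 0, 1, 5/4, -3/2)
  clear (0,2): R0 −= (5/3)R2 → (1, 0, 0, -5/12, 1/6)
  clear (1,2): R1 −= (4/3)R2 → (0, 1, 0, -7/3, 4/3)
  clear (3,2): R3 −= (-2)R2 → (0, 0, 0, 11/2, 3)
pivot(3,3)=11/2: scale R3 → (0, 0, 0, 1, 6/11)
  clear (0,3): R0 −= (-5/12)R3 → (1, 0, 0, 0, 13/33)
  clear (1,3): R1 −= (-7/3)R3 → (0, 1, 0, 0, 86/33)
  clear (2,3): R2 −= (5/4)R3 → (0, 0, 1, 0, -24/11)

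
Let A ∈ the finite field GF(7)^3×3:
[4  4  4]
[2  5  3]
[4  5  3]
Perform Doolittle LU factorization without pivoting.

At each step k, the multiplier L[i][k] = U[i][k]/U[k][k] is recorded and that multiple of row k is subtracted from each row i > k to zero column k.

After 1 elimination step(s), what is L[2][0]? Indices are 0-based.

L[2][0] = 1

[col 0] pivot 4
  R1 -= 4*R0 → (0, 3, 1)  (L[1][0] := 4)
  R2 -= 1*R0 → (0, 1, 6)  (L[2][0] := 1)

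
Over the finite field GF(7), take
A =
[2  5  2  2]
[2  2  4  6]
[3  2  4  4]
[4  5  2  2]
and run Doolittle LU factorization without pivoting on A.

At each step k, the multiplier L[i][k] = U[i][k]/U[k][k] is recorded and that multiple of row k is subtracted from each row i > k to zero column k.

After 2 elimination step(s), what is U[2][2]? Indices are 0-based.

[col 0] pivot 2
  R1 -= 1*R0 → (0, 4, 2, 4)  (L[1][0] := 1)
  R2 -= 5*R0 → (0, 5, 1, 1)  (L[2][0] := 5)
  R3 -= 2*R0 → (0, 2, 5, 5)  (L[3][0] := 2)
[col 1] pivot 4
  R2 -= 3*R1 → (0, 0, 2, 3)  (L[2][1] := 3)
  R3 -= 4*R1 → (0, 0, 4, 3)  (L[3][1] := 4)

U[2][2] = 2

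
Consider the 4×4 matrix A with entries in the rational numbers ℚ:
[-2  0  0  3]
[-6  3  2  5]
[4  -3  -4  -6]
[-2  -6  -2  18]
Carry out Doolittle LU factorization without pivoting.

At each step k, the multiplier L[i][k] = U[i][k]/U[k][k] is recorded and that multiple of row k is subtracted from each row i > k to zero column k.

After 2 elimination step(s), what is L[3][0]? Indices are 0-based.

L[3][0] = 1

k=0: U[0][0]=-2
  eliminate (1,0): mult=3, new row 1: (0, 3, 2, -4); set L[1][0]=3
  eliminate (2,0): mult=-2, new row 2: (0, -3, -4, 0); set L[2][0]=-2
  eliminate (3,0): mult=1, new row 3: (0, -6, -2, 15); set L[3][0]=1
k=1: U[1][1]=3
  eliminate (2,1): mult=-1, new row 2: (0, 0, -2, -4); set L[2][1]=-1
  eliminate (3,1): mult=-2, new row 3: (0, 0, 2, 7); set L[3][1]=-2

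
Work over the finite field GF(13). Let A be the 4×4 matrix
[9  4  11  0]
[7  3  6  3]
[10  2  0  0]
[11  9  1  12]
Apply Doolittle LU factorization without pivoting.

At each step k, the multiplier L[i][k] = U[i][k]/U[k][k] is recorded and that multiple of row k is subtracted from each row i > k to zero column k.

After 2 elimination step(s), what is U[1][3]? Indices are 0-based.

k=0: U[0][0]=9
  eliminate (1,0): mult=8, new row 1: (0, 10, 9, 3); set L[1][0]=8
  eliminate (2,0): mult=4, new row 2: (0, 12, 8, 0); set L[2][0]=4
  eliminate (3,0): mult=7, new row 3: (0, 7, 2, 12); set L[3][0]=7
k=1: U[1][1]=10
  eliminate (2,1): mult=9, new row 2: (0, 0, 5, 12); set L[2][1]=9
  eliminate (3,1): mult=2, new row 3: (0, 0, 10, 6); set L[3][1]=2

U[1][3] = 3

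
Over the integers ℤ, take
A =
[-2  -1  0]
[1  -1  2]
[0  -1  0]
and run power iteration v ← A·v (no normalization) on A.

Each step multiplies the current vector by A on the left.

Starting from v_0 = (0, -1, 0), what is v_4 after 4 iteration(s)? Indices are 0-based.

v_4 = (-1, 7, 7)

v_0 = (0, -1, 0).
v_1 = A·v_0 = (1, 1, 1).
v_2 = A·v_1 = (-3, 2, -1).
v_3 = A·v_2 = (4, -7, -2).
v_4 = A·v_3 = (-1, 7, 7).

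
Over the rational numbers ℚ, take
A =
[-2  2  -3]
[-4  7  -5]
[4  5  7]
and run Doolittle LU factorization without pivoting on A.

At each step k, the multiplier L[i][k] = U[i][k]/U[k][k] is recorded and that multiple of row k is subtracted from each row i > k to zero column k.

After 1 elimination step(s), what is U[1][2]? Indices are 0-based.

k=0: U[0][0]=-2
  eliminate (1,0): mult=2, new row 1: (0, 3, 1); set L[1][0]=2
  eliminate (2,0): mult=-2, new row 2: (0, 9, 1); set L[2][0]=-2

U[1][2] = 1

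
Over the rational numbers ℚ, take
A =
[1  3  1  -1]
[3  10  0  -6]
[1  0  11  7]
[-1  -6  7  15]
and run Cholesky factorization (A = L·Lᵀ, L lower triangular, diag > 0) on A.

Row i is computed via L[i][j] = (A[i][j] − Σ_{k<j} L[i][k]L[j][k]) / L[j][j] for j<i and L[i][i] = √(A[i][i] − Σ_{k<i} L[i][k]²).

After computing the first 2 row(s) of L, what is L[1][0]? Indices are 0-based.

Step 1: L[0][0] = √(1) = 1.
  L[1][0] = (3) / L[0][0] = 3.
Step 2: L[1][1] = √(1) = 1.

L[1][0] = 3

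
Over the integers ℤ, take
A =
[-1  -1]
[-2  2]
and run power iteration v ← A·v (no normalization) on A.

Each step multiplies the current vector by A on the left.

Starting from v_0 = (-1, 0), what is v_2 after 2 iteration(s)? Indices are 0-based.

v_2 = (-3, 2)

v_0 = (-1, 0).
v_1 = A·v_0 = (1, 2).
v_2 = A·v_1 = (-3, 2).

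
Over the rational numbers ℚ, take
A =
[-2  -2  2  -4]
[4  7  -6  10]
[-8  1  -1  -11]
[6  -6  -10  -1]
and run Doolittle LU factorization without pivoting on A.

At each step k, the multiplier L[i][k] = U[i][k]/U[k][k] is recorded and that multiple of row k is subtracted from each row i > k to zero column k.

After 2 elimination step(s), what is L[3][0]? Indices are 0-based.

[col 0] pivot -2
  R1 -= -2*R0 → (0, 3, -2, 2)  (L[1][0] := -2)
  R2 -= 4*R0 → (0, 9, -9, 5)  (L[2][0] := 4)
  R3 -= -3*R0 → (0, -12, -4, -13)  (L[3][0] := -3)
[col 1] pivot 3
  R2 -= 3*R1 → (0, 0, -3, -1)  (L[2][1] := 3)
  R3 -= -4*R1 → (0, 0, -12, -5)  (L[3][1] := -4)

L[3][0] = -3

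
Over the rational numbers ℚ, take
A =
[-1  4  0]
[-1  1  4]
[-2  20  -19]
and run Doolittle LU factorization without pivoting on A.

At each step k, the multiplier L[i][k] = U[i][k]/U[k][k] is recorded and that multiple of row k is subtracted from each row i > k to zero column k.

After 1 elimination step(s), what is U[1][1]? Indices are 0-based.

Step 1: pivot at (0,0) is -1.
  row1 ← row1 − (1)·row0  ⇒  L[1][0]=1, U row1=(0, -3, 4)
  row2 ← row2 − (2)·row0  ⇒  L[2][0]=2, U row2=(0, 12, -19)

U[1][1] = -3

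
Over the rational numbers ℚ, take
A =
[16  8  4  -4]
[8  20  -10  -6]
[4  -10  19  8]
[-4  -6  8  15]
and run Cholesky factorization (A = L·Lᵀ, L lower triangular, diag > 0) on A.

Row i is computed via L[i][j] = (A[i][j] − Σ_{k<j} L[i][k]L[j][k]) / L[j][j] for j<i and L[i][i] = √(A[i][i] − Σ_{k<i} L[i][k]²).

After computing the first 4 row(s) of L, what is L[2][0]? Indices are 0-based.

L[2][0] = 1

Step 1: L[0][0] = √(16) = 4.
  L[1][0] = (8) / L[0][0] = 2.
Step 2: L[1][1] = √(16) = 4.
  L[2][0] = (4) / L[0][0] = 1.
  L[2][1] = (-12) / L[1][1] = -3.
Step 3: L[2][2] = √(9) = 3.
  L[3][0] = (-4) / L[0][0] = -1.
  L[3][1] = (-4) / L[1][1] = -1.
  L[3][2] = (6) / L[2][2] = 2.
Step 4: L[3][3] = √(9) = 3.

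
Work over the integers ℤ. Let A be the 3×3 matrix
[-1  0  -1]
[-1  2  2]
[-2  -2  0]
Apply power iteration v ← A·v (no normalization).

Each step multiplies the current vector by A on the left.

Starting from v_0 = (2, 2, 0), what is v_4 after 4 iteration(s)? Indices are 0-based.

v_4 = (10, -50, 80)

v_0 = (2, 2, 0).
v_1 = A·v_0 = (-2, 2, -8).
v_2 = A·v_1 = (10, -10, 0).
v_3 = A·v_2 = (-10, -30, 0).
v_4 = A·v_3 = (10, -50, 80).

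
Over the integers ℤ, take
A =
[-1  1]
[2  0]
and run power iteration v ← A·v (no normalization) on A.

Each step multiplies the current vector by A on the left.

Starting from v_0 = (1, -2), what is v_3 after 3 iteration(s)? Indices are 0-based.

v_0 = (1, -2).
v_1 = A·v_0 = (-3, 2).
v_2 = A·v_1 = (5, -6).
v_3 = A·v_2 = (-11, 10).

v_3 = (-11, 10)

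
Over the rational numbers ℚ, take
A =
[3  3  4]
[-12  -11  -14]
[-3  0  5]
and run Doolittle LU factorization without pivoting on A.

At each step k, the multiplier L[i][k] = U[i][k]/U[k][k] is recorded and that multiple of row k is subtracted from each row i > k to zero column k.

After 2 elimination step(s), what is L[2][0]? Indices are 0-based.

L[2][0] = -1

[col 0] pivot 3
  R1 -= -4*R0 → (0, 1, 2)  (L[1][0] := -4)
  R2 -= -1*R0 → (0, 3, 9)  (L[2][0] := -1)
[col 1] pivot 1
  R2 -= 3*R1 → (0, 0, 3)  (L[2][1] := 3)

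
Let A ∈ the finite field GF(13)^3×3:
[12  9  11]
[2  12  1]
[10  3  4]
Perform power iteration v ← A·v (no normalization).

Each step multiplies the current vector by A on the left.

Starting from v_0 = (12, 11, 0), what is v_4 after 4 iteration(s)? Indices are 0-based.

v_4 = (7, 0, 12)

v_0 = (12, 11, 0).
v_1 = A·v_0 = (9, 0, 10).
v_2 = A·v_1 = (10, 2, 0).
v_3 = A·v_2 = (8, 5, 2).
v_4 = A·v_3 = (7, 0, 12).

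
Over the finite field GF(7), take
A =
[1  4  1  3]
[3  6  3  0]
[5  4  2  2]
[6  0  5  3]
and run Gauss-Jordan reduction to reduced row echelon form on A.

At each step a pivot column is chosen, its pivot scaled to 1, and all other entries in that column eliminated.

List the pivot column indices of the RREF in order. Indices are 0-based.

pivot(0,0)=1: scale R0 → (1, 4, 1, 3)
  clear (1,0): R1 −= (3)R0 → (0, 1, 0, 5)
  clear (2,0): R2 −= (5)R0 → (0, 5, 4, 1)
  clear (3,0): R3 −= (6)R0 → (0, 4, 6, 6)
pivot(1,1)=1: scale R1 → (0, 1, 0, 5)
  clear (0,1): R0 −= (4)R1 → (1, 0, 1, 4)
  clear (2,1): R2 −= (5)R1 → (0, 0, 4, 4)
  clear (3,1): R3 −= (4)R1 → (0, 0, 6, 0)
pivot(2,2)=4: scale R2 → (0, 0, 1, 1)
  clear (0,2): R0 −= (1)R2 → (1, 0, 0, 3)
  clear (3,2): R3 −= (6)R2 → (0, 0, 0, 1)
pivot(3,3)=1: scale R3 → (0, 0, 0, 1)
  clear (0,3): R0 −= (3)R3 → (1, 0, 0, 0)
  clear (1,3): R1 −= (5)R3 → (0, 1, 0, 0)
  clear (2,3): R2 −= (1)R3 → (0, 0, 1, 0)

pivot columns: 0, 1, 2, 3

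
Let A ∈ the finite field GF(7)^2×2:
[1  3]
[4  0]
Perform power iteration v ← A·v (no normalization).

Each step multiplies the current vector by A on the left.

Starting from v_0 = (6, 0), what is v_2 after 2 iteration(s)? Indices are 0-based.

v_0 = (6, 0).
v_1 = A·v_0 = (6, 3).
v_2 = A·v_1 = (1, 3).

v_2 = (1, 3)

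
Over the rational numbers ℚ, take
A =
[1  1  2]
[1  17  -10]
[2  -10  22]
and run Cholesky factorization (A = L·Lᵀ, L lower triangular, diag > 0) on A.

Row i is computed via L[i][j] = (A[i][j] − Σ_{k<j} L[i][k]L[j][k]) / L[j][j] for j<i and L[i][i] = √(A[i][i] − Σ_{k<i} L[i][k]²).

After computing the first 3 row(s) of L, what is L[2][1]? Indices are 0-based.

Step 1: L[0][0] = √(1) = 1.
  L[1][0] = (1) / L[0][0] = 1.
Step 2: L[1][1] = √(16) = 4.
  L[2][0] = (2) / L[0][0] = 2.
  L[2][1] = (-12) / L[1][1] = -3.
Step 3: L[2][2] = √(9) = 3.

L[2][1] = -3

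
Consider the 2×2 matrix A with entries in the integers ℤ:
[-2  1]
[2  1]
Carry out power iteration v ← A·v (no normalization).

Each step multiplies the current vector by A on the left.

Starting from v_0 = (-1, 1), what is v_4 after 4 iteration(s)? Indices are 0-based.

v_0 = (-1, 1).
v_1 = A·v_0 = (3, -1).
v_2 = A·v_1 = (-7, 5).
v_3 = A·v_2 = (19, -9).
v_4 = A·v_3 = (-47, 29).

v_4 = (-47, 29)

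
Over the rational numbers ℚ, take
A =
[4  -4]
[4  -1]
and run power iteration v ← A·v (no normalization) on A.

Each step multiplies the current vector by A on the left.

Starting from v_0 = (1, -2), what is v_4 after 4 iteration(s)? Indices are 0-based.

v_0 = (1, -2).
v_1 = A·v_0 = (12, 6).
v_2 = A·v_1 = (24, 42).
v_3 = A·v_2 = (-72, 54).
v_4 = A·v_3 = (-504, -342).

v_4 = (-504, -342)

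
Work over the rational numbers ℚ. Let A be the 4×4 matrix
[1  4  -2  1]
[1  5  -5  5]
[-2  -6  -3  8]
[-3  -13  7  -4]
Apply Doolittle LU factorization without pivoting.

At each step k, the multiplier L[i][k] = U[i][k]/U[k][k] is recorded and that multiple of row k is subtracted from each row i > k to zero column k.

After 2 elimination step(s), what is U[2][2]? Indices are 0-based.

U[2][2] = -1

Step 1: pivot at (0,0) is 1.
  row1 ← row1 − (1)·row0  ⇒  L[1][0]=1, U row1=(0, 1, -3, 4)
  row2 ← row2 − (-2)·row0  ⇒  L[2][0]=-2, U row2=(0, 2, -7, 10)
  row3 ← row3 − (-3)·row0  ⇒  L[3][0]=-3, U row3=(0, -1, 1, -1)
Step 2: pivot at (1,1) is 1.
  row2 ← row2 − (2)·row1  ⇒  L[2][1]=2, U row2=(0, 0, -1, 2)
  row3 ← row3 − (-1)·row1  ⇒  L[3][1]=-1, U row3=(0, 0, -2, 3)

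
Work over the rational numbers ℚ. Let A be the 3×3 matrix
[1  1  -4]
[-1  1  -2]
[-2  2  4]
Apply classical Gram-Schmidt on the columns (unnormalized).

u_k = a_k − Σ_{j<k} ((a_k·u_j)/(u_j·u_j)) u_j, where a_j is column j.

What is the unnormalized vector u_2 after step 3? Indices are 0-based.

u_2 = (0, -16/5, 8/5)

Step 1: u_0 = a_0 = (1, -1, -2).
Step 2: u_1 = a_1 − (-2/3)·u_0 = (5/3, 1/3, 2/3).
Step 3: u_2 = a_2 − (-5/3)·u_0 − (-7/5)·u_1 = (0, -16/5, 8/5).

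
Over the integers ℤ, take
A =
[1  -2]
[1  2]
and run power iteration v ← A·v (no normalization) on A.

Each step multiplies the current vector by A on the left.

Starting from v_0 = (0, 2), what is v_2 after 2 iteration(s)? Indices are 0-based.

v_0 = (0, 2).
v_1 = A·v_0 = (-4, 4).
v_2 = A·v_1 = (-12, 4).

v_2 = (-12, 4)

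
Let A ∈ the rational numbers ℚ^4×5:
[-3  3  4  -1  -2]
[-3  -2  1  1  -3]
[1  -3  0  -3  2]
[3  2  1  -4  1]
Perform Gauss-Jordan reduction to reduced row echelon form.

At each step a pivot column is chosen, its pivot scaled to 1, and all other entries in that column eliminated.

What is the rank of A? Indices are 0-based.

rank = 4

[1] R0 /= -3  ⇒  (1, -1, -4/3, 1/3, 2/3)
     R1 -= -3·R0  ⇒  (0, -5, -3, 2, -1)
     R2 -= 1·R0  ⇒  (0, -2, 4/3, -10/3, 4/3)
     R3 -= 3·R0  ⇒  (0, 5, 5, -5, -1)
[2] R1 /= -5  ⇒  (0, 1, 3/5, -2/5, 1/5)
     R0 -= -1·R1  ⇒  (1, 0, -11/15, -1/15, 13/15)
     R2 -= -2·R1  ⇒  (0, 0, 38/15, -62/15, 26/15)
     R3 -= 5·R1  ⇒  (0, 0, 2, -3, -2)
[3] R2 /= 38/15  ⇒  (0, 0, 1, -31/19, 13/19)
     R0 -= -11/15·R2  ⇒  (1, 0, 0, -24/19, 26/19)
     R1 -= 3/5·R2  ⇒  (0, 1, 0, 11/19, -4/19)
     R3 -= 2·R2  ⇒  (0, 0, 0, 5/19, -64/19)
[4] R3 /= 5/19  ⇒  (0, 0, 0, 1, -64/5)
     R0 -= -24/19·R3  ⇒  (1, 0, 0, 0, -74/5)
     R1 -= 11/19·R3  ⇒  (0, 1, 0, 0, 36/5)
     R2 -= -31/19·R3  ⇒  (0, 0, 1, 0, -101/5)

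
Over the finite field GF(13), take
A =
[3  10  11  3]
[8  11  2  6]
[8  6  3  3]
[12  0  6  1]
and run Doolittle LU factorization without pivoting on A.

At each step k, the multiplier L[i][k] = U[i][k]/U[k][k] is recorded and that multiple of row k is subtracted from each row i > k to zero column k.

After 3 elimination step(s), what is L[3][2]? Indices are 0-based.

L[3][2] = 6

k=0: U[0][0]=3
  eliminate (1,0): mult=7, new row 1: (0, 6, 3, 11); set L[1][0]=7
  eliminate (2,0): mult=7, new row 2: (0, 1, 4, 8); set L[2][0]=7
  eliminate (3,0): mult=4, new row 3: (0, 12, 1, 2); set L[3][0]=4
k=1: U[1][1]=6
  eliminate (2,1): mult=11, new row 2: (0, 0, 10, 4); set L[2][1]=11
  eliminate (3,1): mult=2, new row 3: (0, 0, 8, 6); set L[3][1]=2
k=2: U[2][2]=10
  eliminate (3,2): mult=6, new row 3: (0, 0, 0, 8); set L[3][2]=6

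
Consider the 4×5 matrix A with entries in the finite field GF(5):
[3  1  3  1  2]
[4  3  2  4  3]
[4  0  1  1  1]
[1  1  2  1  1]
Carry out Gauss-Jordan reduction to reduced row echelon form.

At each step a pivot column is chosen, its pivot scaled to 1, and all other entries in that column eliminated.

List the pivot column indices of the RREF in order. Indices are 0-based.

pivot(0,0)=3: scale R0 → (1, 2, 1, 2, 4)
  clear (1,0): R1 −= (4)R0 → (0, 0, 3, 1, 2)
  clear (2,0): R2 −= (4)R0 → (0, 2, 2, 3, 0)
  clear (3,0): R3 −= (1)R0 → (0, 4, 1, 4, 2)
pivot(1,1): swap R1↔R2
pivot(1,1)=2: scale R1 → (0, 1, 1, 4, 0)
  clear (0,1): R0 −= (2)R1 → (1, 0, 4, 4, 4)
  clear (3,1): R3 −= (4)R1 → (0, 0, 2, 3, 2)
pivot(2,2)=3: scale R2 → (0, 0, 1, 2, 4)
  clear (0,2): R0 −= (4)R2 → (1, 0, 0, 1, 3)
  clear (1,2): R1 −= (1)R2 → (0, 1, 0, 2, 1)
  clear (3,2): R3 −= (2)R2 → (0, 0, 0, 4, 4)
pivot(3,3)=4: scale R3 → (0, 0, 0, 1, 1)
  clear (0,3): R0 −= (1)R3 → (1, 0, 0, 0, 2)
  clear (1,3): R1 −= (2)R3 → (0, 1, 0, 0, 4)
  clear (2,3): R2 −= (2)R3 → (0, 0, 1, 0, 2)

pivot columns: 0, 1, 2, 3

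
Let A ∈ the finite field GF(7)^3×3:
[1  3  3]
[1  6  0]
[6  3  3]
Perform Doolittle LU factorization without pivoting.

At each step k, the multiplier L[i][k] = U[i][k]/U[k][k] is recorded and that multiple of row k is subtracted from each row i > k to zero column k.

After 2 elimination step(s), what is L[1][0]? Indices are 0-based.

L[1][0] = 1

[col 0] pivot 1
  R1 -= 1*R0 → (0, 3, 4)  (L[1][0] := 1)
  R2 -= 6*R0 → (0, 6, 6)  (L[2][0] := 6)
[col 1] pivot 3
  R2 -= 2*R1 → (0, 0, 5)  (L[2][1] := 2)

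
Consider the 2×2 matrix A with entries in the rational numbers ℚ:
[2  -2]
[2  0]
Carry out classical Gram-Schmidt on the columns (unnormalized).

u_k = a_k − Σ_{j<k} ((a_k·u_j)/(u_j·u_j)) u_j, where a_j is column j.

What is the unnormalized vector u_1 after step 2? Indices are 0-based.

Step 1: u_0 = a_0 = (2, 2).
Step 2: u_1 = a_1 − (-1/2)·u_0 = (-1, 1).

u_1 = (-1, 1)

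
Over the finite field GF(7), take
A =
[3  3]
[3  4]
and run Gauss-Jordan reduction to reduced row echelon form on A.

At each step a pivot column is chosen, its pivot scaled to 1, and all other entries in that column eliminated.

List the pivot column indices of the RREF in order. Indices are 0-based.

[1] R0 /= 3  ⇒  (1, 1)
     R1 -= 3·R0  ⇒  (0, 1)
[2] R1 /= 1  ⇒  (0, 1)
     R0 -= 1·R1  ⇒  (1, 0)

pivot columns: 0, 1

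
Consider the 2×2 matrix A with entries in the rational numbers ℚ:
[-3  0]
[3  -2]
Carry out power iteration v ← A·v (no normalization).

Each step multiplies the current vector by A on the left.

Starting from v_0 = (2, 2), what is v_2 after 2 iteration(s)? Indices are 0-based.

v_0 = (2, 2).
v_1 = A·v_0 = (-6, 2).
v_2 = A·v_1 = (18, -22).

v_2 = (18, -22)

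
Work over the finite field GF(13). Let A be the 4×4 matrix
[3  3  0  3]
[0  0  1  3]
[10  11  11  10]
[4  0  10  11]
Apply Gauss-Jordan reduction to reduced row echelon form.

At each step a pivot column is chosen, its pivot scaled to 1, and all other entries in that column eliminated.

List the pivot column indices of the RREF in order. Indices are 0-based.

pivot columns: 0, 1, 2, 3

[1] R0 /= 3  ⇒  (1, 1, 0, 1)
     R2 -= 10·R0  ⇒  (0, 1, 11, 0)
     R3 -= 4·R0  ⇒  (0, 9, 10, 7)
[2] R1 <-> R2
[2] R1 /= 1  ⇒  (0, 1, 11, 0)
     R0 -= 1·R1  ⇒  (1, 0, 2, 1)
     R3 -= 9·R1  ⇒  (0, 0, 2, 7)
[3] R2 /= 1  ⇒  (0, 0, 1, 3)
     R0 -= 2·R2  ⇒  (1, 0, 0, 8)
     R1 -= 11·R2  ⇒  (0, 1, 0, 6)
     R3 -= 2·R2  ⇒  (0, 0, 0, 1)
[4] R3 /= 1  ⇒  (0, 0, 0, 1)
     R0 -= 8·R3  ⇒  (1, 0, 0, 0)
     R1 -= 6·R3  ⇒  (0, 1, 0, 0)
     R2 -= 3·R3  ⇒  (0, 0, 1, 0)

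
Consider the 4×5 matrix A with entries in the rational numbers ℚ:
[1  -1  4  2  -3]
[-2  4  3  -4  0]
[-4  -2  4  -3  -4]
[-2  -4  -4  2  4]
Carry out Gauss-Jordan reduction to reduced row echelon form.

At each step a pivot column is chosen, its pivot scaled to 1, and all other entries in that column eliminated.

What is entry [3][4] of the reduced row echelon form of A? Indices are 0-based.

M[3][4] = 198/133

pivot(0,0)=1: scale R0 → (1, -1, 4, 2, -3)
  clear (1,0): R1 −= (-2)R0 → (0, 2, 11, 0, -6)
  clear (2,0): R2 −= (-4)R0 → (0, -6, 20, 5, -16)
  clear (3,0): R3 −= (-2)R0 → (0, -6, 4, 6, -2)
pivot(1,1)=2: scale R1 → (0, 1, 11/2, 0, -3)
  clear (0,1): R0 −= (-1)R1 → (1, 0, 19/2, 2, -6)
  clear (2,1): R2 −= (-6)R1 → (0, 0, 53, 5, -34)
  clear (3,1): R3 −= (-6)R1 → (0, 0, 37, 6, -20)
pivot(2,2)=53: scale R2 → (0, 0, 1, 5/53, -34/53)
  clear (0,2): R0 −= (19/2)R2 → (1, 0, 0, 117/106, 5/53)
  clear (1,2): R1 −= (11/2)R2 → (0, 1, 0, -55/106, 28/53)
  clear (3,2): R3 −= (37)R2 → (0, 0, 0, 133/53, 198/53)
pivot(3,3)=133/53: scale R3 → (0, 0, 0, 1, 198/133)
  clear (0,3): R0 −= (117/106)R3 → (1, 0, 0, 0, -206/133)
  clear (1,3): R1 −= (-55/106)R3 → (0, 1, 0, 0, 173/133)
  clear (2,3): R2 −= (5/53)R3 → (0, 0, 1, 0, -104/133)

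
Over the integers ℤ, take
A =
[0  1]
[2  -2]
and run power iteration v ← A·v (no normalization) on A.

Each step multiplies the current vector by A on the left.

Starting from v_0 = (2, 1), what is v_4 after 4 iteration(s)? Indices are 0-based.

v_4 = (8, -20)

v_0 = (2, 1).
v_1 = A·v_0 = (1, 2).
v_2 = A·v_1 = (2, -2).
v_3 = A·v_2 = (-2, 8).
v_4 = A·v_3 = (8, -20).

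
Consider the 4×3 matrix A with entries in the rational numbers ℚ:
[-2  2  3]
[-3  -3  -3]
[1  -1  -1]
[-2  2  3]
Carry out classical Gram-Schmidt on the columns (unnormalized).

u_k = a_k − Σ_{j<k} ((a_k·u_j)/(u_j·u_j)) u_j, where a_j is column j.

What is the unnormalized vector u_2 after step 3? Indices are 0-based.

Step 1: u_0 = a_0 = (-2, -3, 1, -2).
Step 2: u_1 = a_1 − (0)·u_0 = (2, -3, -1, 2).
Step 3: u_2 = a_2 − (-2/9)·u_0 − (11/9)·u_1 = (1/9, 0, 4/9, 1/9).

u_2 = (1/9, 0, 4/9, 1/9)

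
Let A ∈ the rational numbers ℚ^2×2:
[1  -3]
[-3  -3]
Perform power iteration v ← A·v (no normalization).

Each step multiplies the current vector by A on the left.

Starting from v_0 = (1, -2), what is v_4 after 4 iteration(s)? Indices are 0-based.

v_0 = (1, -2).
v_1 = A·v_0 = (7, 3).
v_2 = A·v_1 = (-2, -30).
v_3 = A·v_2 = (88, 96).
v_4 = A·v_3 = (-200, -552).

v_4 = (-200, -552)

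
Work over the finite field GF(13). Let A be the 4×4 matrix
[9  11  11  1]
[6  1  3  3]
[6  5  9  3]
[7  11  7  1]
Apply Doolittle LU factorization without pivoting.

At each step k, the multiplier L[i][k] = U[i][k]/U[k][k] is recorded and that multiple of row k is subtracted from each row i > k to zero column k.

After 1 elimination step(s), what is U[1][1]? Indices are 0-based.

U[1][1] = 11

k=0: U[0][0]=9
  eliminate (1,0): mult=5, new row 1: (0, 11, 0, 11); set L[1][0]=5
  eliminate (2,0): mult=5, new row 2: (0, 2, 6, 11); set L[2][0]=5
  eliminate (3,0): mult=8, new row 3: (0, 1, 10, 6); set L[3][0]=8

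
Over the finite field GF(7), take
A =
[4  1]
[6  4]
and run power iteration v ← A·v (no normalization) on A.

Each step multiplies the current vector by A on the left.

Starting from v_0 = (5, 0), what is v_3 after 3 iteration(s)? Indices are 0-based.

v_0 = (5, 0).
v_1 = A·v_0 = (6, 2).
v_2 = A·v_1 = (5, 2).
v_3 = A·v_2 = (1, 3).

v_3 = (1, 3)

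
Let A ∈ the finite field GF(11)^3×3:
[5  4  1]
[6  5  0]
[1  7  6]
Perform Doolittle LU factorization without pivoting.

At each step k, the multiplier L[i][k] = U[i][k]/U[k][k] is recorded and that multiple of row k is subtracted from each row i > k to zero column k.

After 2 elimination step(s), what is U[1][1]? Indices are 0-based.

U[1][1] = 9

Step 1: pivot at (0,0) is 5.
  row1 ← row1 − (10)·row0  ⇒  L[1][0]=10, U row1=(0, 9, 1)
  row2 ← row2 − (9)·row0  ⇒  L[2][0]=9, U row2=(0, 4, 8)
Step 2: pivot at (1,1) is 9.
  row2 ← row2 − (9)·row1  ⇒  L[2][1]=9, U row2=(0, 0, 10)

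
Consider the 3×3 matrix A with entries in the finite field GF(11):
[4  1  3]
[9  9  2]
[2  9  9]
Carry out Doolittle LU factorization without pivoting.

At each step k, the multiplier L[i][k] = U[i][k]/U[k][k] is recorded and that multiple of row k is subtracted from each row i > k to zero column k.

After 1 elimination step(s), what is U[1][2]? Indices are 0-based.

k=0: U[0][0]=4
  eliminate (1,0): mult=5, new row 1: (0, 4, 9); set L[1][0]=5
  eliminate (2,0): mult=6, new row 2: (0, 3, 2); set L[2][0]=6

U[1][2] = 9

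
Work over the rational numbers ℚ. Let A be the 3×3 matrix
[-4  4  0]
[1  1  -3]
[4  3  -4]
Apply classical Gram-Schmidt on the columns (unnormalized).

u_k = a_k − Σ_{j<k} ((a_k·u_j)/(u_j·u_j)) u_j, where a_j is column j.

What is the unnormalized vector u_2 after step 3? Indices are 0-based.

u_2 = (52/849, -1456/849, 416/849)

Step 1: u_0 = a_0 = (-4, 1, 4).
Step 2: u_1 = a_1 − (-1/11)·u_0 = (40/11, 12/11, 37/11).
Step 3: u_2 = a_2 − (-19/33)·u_0 − (-184/283)·u_1 = (52/849, -1456/849, 416/849).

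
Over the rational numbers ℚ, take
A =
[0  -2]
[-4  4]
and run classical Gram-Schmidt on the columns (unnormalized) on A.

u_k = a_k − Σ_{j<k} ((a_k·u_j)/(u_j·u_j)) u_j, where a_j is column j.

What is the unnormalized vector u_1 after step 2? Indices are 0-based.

u_1 = (-2, 0)

Step 1: u_0 = a_0 = (0, -4).
Step 2: u_1 = a_1 − (-1)·u_0 = (-2, 0).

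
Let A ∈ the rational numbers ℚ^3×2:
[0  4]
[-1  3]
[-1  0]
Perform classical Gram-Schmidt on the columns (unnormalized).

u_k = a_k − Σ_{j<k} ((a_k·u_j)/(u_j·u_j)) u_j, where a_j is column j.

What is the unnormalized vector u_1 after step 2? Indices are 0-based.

u_1 = (4, 3/2, -3/2)

Step 1: u_0 = a_0 = (0, -1, -1).
Step 2: u_1 = a_1 − (-3/2)·u_0 = (4, 3/2, -3/2).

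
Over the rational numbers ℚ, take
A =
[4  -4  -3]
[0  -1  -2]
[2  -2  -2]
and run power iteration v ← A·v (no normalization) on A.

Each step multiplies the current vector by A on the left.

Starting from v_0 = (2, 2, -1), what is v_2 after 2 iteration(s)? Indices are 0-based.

v_0 = (2, 2, -1).
v_1 = A·v_0 = (3, 0, 2).
v_2 = A·v_1 = (6, -4, 2).

v_2 = (6, -4, 2)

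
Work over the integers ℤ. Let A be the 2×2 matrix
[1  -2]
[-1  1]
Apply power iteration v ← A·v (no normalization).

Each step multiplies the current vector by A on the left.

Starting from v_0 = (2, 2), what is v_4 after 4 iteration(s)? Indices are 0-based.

v_4 = (-14, 10)

v_0 = (2, 2).
v_1 = A·v_0 = (-2, 0).
v_2 = A·v_1 = (-2, 2).
v_3 = A·v_2 = (-6, 4).
v_4 = A·v_3 = (-14, 10).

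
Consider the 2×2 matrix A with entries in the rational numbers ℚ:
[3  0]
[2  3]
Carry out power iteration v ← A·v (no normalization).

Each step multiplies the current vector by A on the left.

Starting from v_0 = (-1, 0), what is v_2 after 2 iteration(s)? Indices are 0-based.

v_0 = (-1, 0).
v_1 = A·v_0 = (-3, -2).
v_2 = A·v_1 = (-9, -12).

v_2 = (-9, -12)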